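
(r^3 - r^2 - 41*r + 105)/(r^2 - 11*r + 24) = (r^2 + 2*r - 35)/(r - 8)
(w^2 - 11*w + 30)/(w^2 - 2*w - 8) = (-w^2 + 11*w - 30)/(-w^2 + 2*w + 8)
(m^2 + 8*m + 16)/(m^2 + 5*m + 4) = (m + 4)/(m + 1)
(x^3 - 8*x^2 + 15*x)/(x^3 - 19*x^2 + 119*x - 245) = x*(x - 3)/(x^2 - 14*x + 49)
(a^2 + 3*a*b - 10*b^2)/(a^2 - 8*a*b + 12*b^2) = (a + 5*b)/(a - 6*b)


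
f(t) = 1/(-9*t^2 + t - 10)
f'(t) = (18*t - 1)/(-9*t^2 + t - 10)^2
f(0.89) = -0.06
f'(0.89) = 0.06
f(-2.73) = -0.01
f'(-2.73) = -0.01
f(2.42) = -0.02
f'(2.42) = 0.01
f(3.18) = -0.01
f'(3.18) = 0.01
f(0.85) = -0.06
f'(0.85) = 0.06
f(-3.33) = -0.01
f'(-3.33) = -0.00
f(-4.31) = -0.01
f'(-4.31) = -0.00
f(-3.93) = -0.01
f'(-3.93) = -0.00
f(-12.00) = 0.00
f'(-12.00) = 0.00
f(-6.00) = 0.00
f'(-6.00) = 0.00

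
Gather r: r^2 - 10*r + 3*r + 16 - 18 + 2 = r^2 - 7*r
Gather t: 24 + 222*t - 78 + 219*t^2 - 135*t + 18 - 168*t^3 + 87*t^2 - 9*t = -168*t^3 + 306*t^2 + 78*t - 36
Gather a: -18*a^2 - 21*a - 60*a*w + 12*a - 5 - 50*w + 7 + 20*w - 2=-18*a^2 + a*(-60*w - 9) - 30*w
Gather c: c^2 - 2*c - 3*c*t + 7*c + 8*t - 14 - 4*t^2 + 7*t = c^2 + c*(5 - 3*t) - 4*t^2 + 15*t - 14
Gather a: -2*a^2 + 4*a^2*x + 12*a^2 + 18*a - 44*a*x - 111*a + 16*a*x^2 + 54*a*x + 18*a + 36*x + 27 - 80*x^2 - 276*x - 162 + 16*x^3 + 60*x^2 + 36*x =a^2*(4*x + 10) + a*(16*x^2 + 10*x - 75) + 16*x^3 - 20*x^2 - 204*x - 135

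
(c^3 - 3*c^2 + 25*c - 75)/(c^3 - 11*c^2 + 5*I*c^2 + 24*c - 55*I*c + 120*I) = (c - 5*I)/(c - 8)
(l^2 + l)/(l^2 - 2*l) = (l + 1)/(l - 2)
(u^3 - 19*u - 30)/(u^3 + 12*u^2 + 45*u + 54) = (u^2 - 3*u - 10)/(u^2 + 9*u + 18)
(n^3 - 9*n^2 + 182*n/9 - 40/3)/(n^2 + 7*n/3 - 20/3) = (n^2 - 22*n/3 + 8)/(n + 4)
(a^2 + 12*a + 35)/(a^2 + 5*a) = (a + 7)/a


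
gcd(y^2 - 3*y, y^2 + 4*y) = y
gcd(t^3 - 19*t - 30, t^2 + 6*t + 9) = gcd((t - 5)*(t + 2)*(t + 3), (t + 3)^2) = t + 3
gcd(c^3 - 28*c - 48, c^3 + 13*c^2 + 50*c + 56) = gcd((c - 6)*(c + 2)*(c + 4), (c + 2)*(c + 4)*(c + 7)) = c^2 + 6*c + 8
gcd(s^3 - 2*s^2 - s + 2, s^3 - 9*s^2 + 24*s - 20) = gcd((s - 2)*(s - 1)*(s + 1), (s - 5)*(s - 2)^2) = s - 2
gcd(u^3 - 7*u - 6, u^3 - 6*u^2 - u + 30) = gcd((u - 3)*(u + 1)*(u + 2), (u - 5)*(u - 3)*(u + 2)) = u^2 - u - 6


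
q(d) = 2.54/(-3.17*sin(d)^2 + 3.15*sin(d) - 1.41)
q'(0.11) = -5.10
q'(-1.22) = -0.15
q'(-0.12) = -2.94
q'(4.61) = 0.04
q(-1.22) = -0.35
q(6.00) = -1.00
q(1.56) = -1.78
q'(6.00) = -1.86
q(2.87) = -3.20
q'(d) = 2.54*(6.34*sin(d)*cos(d) - 3.15*cos(d))/(-3.17*sin(d)^2 + 3.15*sin(d) - 1.41)^2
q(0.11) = -2.30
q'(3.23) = 3.20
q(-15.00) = -0.53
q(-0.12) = -1.39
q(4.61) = -0.33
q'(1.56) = 0.04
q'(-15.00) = 0.61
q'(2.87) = 5.64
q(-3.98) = -3.10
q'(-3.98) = -3.95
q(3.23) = -1.48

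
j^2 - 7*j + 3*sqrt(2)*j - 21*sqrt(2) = (j - 7)*(j + 3*sqrt(2))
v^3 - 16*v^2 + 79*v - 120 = (v - 8)*(v - 5)*(v - 3)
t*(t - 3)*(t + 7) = t^3 + 4*t^2 - 21*t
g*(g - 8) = g^2 - 8*g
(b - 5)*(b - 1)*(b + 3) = b^3 - 3*b^2 - 13*b + 15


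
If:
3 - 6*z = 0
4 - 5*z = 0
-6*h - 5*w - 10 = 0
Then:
No Solution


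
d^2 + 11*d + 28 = (d + 4)*(d + 7)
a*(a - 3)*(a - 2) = a^3 - 5*a^2 + 6*a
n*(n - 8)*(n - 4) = n^3 - 12*n^2 + 32*n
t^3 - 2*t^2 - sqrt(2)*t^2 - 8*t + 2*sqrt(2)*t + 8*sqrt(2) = (t - 4)*(t + 2)*(t - sqrt(2))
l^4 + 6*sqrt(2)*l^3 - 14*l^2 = l^2*(l - sqrt(2))*(l + 7*sqrt(2))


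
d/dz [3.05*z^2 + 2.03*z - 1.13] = 6.1*z + 2.03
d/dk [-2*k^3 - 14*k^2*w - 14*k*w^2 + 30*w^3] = -6*k^2 - 28*k*w - 14*w^2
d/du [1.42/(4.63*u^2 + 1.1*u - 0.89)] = (-13.1492*u - 1.562)/(4.63*u^2 + 1.1*u - 0.89)^2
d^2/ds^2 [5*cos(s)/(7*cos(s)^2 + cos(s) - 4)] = 5*(7*(1 - cos(s)^2)^2 - 49*cos(s)^5 - 70*cos(s)^3 + 10*cos(s)^2 + 152*cos(s) + 1)/(7*cos(s)^2 + cos(s) - 4)^3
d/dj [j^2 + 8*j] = 2*j + 8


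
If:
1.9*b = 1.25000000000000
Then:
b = 0.66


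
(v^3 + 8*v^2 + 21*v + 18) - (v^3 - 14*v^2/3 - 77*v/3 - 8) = 38*v^2/3 + 140*v/3 + 26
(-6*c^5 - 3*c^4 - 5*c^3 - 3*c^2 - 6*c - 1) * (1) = -6*c^5 - 3*c^4 - 5*c^3 - 3*c^2 - 6*c - 1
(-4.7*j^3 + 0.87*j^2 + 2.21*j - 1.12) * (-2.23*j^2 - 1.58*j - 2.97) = 10.481*j^5 + 5.4859*j^4 + 7.6561*j^3 - 3.5781*j^2 - 4.7941*j + 3.3264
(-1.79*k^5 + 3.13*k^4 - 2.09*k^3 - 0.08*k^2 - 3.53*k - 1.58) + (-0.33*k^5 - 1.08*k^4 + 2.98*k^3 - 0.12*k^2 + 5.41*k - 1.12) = -2.12*k^5 + 2.05*k^4 + 0.89*k^3 - 0.2*k^2 + 1.88*k - 2.7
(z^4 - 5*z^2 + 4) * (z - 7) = z^5 - 7*z^4 - 5*z^3 + 35*z^2 + 4*z - 28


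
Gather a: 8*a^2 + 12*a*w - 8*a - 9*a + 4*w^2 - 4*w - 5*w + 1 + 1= 8*a^2 + a*(12*w - 17) + 4*w^2 - 9*w + 2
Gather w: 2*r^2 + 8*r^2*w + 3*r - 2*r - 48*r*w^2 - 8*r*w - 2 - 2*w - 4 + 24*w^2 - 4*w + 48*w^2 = 2*r^2 + r + w^2*(72 - 48*r) + w*(8*r^2 - 8*r - 6) - 6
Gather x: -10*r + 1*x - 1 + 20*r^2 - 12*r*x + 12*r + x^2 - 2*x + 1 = 20*r^2 + 2*r + x^2 + x*(-12*r - 1)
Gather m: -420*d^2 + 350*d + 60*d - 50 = -420*d^2 + 410*d - 50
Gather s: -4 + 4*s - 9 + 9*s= 13*s - 13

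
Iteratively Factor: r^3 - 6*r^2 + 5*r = (r - 1)*(r^2 - 5*r) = (r - 5)*(r - 1)*(r)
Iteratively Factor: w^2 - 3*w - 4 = (w - 4)*(w + 1)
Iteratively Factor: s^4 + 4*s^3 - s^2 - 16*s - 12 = (s + 2)*(s^3 + 2*s^2 - 5*s - 6) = (s + 2)*(s + 3)*(s^2 - s - 2) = (s - 2)*(s + 2)*(s + 3)*(s + 1)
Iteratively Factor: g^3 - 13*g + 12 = (g - 3)*(g^2 + 3*g - 4) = (g - 3)*(g + 4)*(g - 1)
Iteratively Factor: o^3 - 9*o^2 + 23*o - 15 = (o - 3)*(o^2 - 6*o + 5) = (o - 5)*(o - 3)*(o - 1)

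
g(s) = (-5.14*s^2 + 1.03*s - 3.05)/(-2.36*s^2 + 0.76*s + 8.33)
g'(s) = (1.03 - 10.28*s)/(-2.36*s^2 + 0.76*s + 8.33) + (4.72*s - 0.76)*(-5.14*s^2 + 1.03*s - 3.05)/(-2.36*s^2 + 0.76*s + 8.33)^2 = (-1.4756*s^2 - 100.0284*s + 10.8979)/(5.5696*s^4 - 3.5872*s^3 - 38.74*s^2 + 12.6616*s + 69.3889)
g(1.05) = -1.17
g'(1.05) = -2.25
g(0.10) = -0.36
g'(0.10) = 0.01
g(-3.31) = 3.13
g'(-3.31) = 0.81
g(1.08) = -1.24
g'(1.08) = -2.41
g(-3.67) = 2.90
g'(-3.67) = 0.52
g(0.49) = -0.46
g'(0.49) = -0.58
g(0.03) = -0.36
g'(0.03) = 0.11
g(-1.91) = 13.73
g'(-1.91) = 65.59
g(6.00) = 2.52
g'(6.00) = -0.12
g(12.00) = 2.27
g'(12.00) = -0.01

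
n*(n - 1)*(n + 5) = n^3 + 4*n^2 - 5*n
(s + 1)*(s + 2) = s^2 + 3*s + 2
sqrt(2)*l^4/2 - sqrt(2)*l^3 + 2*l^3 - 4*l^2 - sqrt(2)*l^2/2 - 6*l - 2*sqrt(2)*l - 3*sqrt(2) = (l - 3)*(l + sqrt(2))^2*(sqrt(2)*l/2 + sqrt(2)/2)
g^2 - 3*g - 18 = (g - 6)*(g + 3)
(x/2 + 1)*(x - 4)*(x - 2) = x^3/2 - 2*x^2 - 2*x + 8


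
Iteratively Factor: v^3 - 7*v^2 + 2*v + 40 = (v + 2)*(v^2 - 9*v + 20) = (v - 5)*(v + 2)*(v - 4)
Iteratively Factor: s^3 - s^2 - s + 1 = (s + 1)*(s^2 - 2*s + 1) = (s - 1)*(s + 1)*(s - 1)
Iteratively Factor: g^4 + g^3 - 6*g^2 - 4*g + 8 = (g + 2)*(g^3 - g^2 - 4*g + 4) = (g - 1)*(g + 2)*(g^2 - 4) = (g - 1)*(g + 2)^2*(g - 2)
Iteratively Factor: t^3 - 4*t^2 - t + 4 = (t + 1)*(t^2 - 5*t + 4) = (t - 4)*(t + 1)*(t - 1)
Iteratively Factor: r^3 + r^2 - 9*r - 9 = (r + 1)*(r^2 - 9) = (r - 3)*(r + 1)*(r + 3)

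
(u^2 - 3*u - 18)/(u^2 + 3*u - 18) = (u^2 - 3*u - 18)/(u^2 + 3*u - 18)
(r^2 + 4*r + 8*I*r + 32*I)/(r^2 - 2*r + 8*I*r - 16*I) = (r + 4)/(r - 2)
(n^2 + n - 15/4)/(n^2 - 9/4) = (2*n + 5)/(2*n + 3)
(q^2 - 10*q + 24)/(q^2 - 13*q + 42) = (q - 4)/(q - 7)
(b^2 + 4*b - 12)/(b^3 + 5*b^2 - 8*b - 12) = 1/(b + 1)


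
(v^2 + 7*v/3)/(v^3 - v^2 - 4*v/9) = 3*(3*v + 7)/(9*v^2 - 9*v - 4)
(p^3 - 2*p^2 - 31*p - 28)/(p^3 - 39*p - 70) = (p^2 + 5*p + 4)/(p^2 + 7*p + 10)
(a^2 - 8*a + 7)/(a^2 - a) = (a - 7)/a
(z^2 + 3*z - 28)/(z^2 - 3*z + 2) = (z^2 + 3*z - 28)/(z^2 - 3*z + 2)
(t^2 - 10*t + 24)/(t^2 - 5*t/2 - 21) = 2*(t - 4)/(2*t + 7)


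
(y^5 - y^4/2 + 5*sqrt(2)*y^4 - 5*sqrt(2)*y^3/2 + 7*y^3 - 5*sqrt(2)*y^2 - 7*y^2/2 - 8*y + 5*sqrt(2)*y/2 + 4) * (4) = 4*y^5 - 2*y^4 + 20*sqrt(2)*y^4 - 10*sqrt(2)*y^3 + 28*y^3 - 20*sqrt(2)*y^2 - 14*y^2 - 32*y + 10*sqrt(2)*y + 16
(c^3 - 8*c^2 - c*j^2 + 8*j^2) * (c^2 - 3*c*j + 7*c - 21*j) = c^5 - 3*c^4*j - c^4 - c^3*j^2 + 3*c^3*j - 56*c^3 + 3*c^2*j^3 + c^2*j^2 + 168*c^2*j - 3*c*j^3 + 56*c*j^2 - 168*j^3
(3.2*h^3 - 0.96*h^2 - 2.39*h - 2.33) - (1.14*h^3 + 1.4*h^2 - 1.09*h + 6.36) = 2.06*h^3 - 2.36*h^2 - 1.3*h - 8.69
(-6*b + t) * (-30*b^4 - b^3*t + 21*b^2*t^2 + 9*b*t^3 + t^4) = 180*b^5 - 24*b^4*t - 127*b^3*t^2 - 33*b^2*t^3 + 3*b*t^4 + t^5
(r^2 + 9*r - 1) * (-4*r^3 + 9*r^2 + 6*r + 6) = -4*r^5 - 27*r^4 + 91*r^3 + 51*r^2 + 48*r - 6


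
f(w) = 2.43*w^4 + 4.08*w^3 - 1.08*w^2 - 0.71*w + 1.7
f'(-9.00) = -6075.71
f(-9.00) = 12889.52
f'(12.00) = 18532.09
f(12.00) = 57276.38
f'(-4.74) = -750.61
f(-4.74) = 772.94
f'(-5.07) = -941.88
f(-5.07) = 1051.42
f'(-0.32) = 0.92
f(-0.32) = 1.71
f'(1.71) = 79.99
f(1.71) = 38.51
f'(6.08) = 2623.25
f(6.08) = 4195.09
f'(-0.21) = 0.19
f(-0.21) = 1.77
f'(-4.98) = -886.87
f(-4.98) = 969.14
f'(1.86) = 100.16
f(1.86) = 51.98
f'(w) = 9.72*w^3 + 12.24*w^2 - 2.16*w - 0.71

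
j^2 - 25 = (j - 5)*(j + 5)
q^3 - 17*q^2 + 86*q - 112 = (q - 8)*(q - 7)*(q - 2)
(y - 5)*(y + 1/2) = y^2 - 9*y/2 - 5/2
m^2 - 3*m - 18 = (m - 6)*(m + 3)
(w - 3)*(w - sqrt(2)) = w^2 - 3*w - sqrt(2)*w + 3*sqrt(2)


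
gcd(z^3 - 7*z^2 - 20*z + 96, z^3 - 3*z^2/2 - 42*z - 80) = z^2 - 4*z - 32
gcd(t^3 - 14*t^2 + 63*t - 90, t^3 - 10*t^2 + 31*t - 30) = t^2 - 8*t + 15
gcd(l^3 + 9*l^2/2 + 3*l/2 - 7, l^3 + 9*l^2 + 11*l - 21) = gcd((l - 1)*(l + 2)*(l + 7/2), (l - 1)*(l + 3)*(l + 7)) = l - 1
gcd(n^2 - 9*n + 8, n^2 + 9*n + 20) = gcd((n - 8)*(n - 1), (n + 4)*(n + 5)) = 1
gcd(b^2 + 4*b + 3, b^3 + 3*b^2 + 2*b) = b + 1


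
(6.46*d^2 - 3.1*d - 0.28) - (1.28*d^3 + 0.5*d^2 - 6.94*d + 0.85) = -1.28*d^3 + 5.96*d^2 + 3.84*d - 1.13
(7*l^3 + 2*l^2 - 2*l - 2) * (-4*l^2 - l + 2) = -28*l^5 - 15*l^4 + 20*l^3 + 14*l^2 - 2*l - 4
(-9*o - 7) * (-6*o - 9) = 54*o^2 + 123*o + 63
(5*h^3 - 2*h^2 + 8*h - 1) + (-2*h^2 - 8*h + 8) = 5*h^3 - 4*h^2 + 7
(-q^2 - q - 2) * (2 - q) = q^3 - q^2 - 4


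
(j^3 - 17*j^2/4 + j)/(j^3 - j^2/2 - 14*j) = (4*j - 1)/(2*(2*j + 7))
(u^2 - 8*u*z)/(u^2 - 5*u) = (u - 8*z)/(u - 5)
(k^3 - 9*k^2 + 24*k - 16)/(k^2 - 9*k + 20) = (k^2 - 5*k + 4)/(k - 5)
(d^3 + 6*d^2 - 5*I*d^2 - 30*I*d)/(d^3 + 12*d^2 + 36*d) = (d - 5*I)/(d + 6)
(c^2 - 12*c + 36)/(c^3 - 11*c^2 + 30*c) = (c - 6)/(c*(c - 5))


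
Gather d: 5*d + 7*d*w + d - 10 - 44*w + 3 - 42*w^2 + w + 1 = d*(7*w + 6) - 42*w^2 - 43*w - 6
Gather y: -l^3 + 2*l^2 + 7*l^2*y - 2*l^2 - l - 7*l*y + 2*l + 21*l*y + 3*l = -l^3 + 4*l + y*(7*l^2 + 14*l)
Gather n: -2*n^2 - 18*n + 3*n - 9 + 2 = -2*n^2 - 15*n - 7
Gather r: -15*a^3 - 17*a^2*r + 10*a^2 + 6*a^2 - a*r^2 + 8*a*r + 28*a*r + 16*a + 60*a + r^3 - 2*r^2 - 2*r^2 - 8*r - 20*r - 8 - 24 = -15*a^3 + 16*a^2 + 76*a + r^3 + r^2*(-a - 4) + r*(-17*a^2 + 36*a - 28) - 32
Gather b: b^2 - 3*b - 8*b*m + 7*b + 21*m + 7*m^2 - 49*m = b^2 + b*(4 - 8*m) + 7*m^2 - 28*m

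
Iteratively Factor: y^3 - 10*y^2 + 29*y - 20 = (y - 4)*(y^2 - 6*y + 5) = (y - 5)*(y - 4)*(y - 1)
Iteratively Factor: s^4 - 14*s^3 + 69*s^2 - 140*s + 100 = (s - 5)*(s^3 - 9*s^2 + 24*s - 20) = (s - 5)^2*(s^2 - 4*s + 4) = (s - 5)^2*(s - 2)*(s - 2)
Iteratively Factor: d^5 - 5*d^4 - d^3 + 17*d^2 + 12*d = (d + 1)*(d^4 - 6*d^3 + 5*d^2 + 12*d) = (d - 3)*(d + 1)*(d^3 - 3*d^2 - 4*d) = (d - 3)*(d + 1)^2*(d^2 - 4*d) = (d - 4)*(d - 3)*(d + 1)^2*(d)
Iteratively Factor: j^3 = (j)*(j^2) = j^2*(j)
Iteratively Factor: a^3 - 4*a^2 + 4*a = (a - 2)*(a^2 - 2*a) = a*(a - 2)*(a - 2)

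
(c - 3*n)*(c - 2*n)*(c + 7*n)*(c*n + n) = c^4*n + 2*c^3*n^2 + c^3*n - 29*c^2*n^3 + 2*c^2*n^2 + 42*c*n^4 - 29*c*n^3 + 42*n^4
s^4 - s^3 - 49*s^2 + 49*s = s*(s - 7)*(s - 1)*(s + 7)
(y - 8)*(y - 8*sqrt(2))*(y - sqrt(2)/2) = y^3 - 17*sqrt(2)*y^2/2 - 8*y^2 + 8*y + 68*sqrt(2)*y - 64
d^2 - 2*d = d*(d - 2)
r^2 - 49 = (r - 7)*(r + 7)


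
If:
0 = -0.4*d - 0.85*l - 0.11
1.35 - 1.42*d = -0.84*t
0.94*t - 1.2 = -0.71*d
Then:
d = 1.18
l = -0.68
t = 0.39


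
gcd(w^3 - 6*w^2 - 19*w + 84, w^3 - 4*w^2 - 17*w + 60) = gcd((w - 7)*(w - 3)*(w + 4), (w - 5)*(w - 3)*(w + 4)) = w^2 + w - 12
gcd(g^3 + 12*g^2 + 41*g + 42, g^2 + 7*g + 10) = g + 2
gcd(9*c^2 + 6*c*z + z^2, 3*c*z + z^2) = 3*c + z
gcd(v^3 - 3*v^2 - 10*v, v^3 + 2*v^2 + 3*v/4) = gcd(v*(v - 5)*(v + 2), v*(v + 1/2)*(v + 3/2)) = v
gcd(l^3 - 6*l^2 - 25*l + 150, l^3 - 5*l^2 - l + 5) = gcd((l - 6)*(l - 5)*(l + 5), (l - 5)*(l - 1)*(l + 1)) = l - 5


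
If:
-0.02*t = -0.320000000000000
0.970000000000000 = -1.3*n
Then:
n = -0.75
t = 16.00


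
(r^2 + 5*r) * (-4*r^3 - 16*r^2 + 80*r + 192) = -4*r^5 - 36*r^4 + 592*r^2 + 960*r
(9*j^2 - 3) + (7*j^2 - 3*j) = 16*j^2 - 3*j - 3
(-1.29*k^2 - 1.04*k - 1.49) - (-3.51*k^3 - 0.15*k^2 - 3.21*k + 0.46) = 3.51*k^3 - 1.14*k^2 + 2.17*k - 1.95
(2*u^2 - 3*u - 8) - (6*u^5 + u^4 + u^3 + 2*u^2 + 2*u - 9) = -6*u^5 - u^4 - u^3 - 5*u + 1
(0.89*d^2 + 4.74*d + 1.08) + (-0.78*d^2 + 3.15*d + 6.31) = 0.11*d^2 + 7.89*d + 7.39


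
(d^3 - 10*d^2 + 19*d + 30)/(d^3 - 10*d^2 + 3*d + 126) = (d^2 - 4*d - 5)/(d^2 - 4*d - 21)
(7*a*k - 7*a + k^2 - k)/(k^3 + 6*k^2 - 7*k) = (7*a + k)/(k*(k + 7))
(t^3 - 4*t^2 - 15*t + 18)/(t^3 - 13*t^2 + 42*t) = (t^2 + 2*t - 3)/(t*(t - 7))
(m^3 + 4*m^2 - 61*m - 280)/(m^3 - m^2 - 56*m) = (m + 5)/m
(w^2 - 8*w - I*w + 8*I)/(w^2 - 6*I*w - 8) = (-w^2 + 8*w + I*w - 8*I)/(-w^2 + 6*I*w + 8)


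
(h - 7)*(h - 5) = h^2 - 12*h + 35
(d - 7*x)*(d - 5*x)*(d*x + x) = d^3*x - 12*d^2*x^2 + d^2*x + 35*d*x^3 - 12*d*x^2 + 35*x^3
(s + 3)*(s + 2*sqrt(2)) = s^2 + 2*sqrt(2)*s + 3*s + 6*sqrt(2)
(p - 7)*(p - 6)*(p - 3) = p^3 - 16*p^2 + 81*p - 126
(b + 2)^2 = b^2 + 4*b + 4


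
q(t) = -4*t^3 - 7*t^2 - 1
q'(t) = -12*t^2 - 14*t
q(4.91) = -643.24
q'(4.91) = -358.04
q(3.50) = -258.25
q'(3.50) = -196.00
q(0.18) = -1.25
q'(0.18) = -2.91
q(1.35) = -23.60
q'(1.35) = -40.77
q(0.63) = -4.78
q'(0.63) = -13.58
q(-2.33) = 11.60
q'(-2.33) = -32.53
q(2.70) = -130.76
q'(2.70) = -125.28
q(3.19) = -202.08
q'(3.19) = -166.77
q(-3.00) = 44.00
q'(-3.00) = -66.00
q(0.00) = -1.00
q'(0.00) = 0.00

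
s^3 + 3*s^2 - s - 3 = (s - 1)*(s + 1)*(s + 3)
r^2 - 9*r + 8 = (r - 8)*(r - 1)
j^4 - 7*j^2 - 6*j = j*(j - 3)*(j + 1)*(j + 2)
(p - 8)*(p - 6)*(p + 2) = p^3 - 12*p^2 + 20*p + 96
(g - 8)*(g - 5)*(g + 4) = g^3 - 9*g^2 - 12*g + 160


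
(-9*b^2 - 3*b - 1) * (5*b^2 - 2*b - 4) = -45*b^4 + 3*b^3 + 37*b^2 + 14*b + 4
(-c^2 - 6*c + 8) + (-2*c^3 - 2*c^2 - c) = -2*c^3 - 3*c^2 - 7*c + 8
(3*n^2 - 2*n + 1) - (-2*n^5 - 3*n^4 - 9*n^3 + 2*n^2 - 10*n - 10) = 2*n^5 + 3*n^4 + 9*n^3 + n^2 + 8*n + 11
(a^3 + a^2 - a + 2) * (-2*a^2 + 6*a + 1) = -2*a^5 + 4*a^4 + 9*a^3 - 9*a^2 + 11*a + 2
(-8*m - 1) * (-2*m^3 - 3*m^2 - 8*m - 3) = 16*m^4 + 26*m^3 + 67*m^2 + 32*m + 3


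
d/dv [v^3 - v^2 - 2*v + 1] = 3*v^2 - 2*v - 2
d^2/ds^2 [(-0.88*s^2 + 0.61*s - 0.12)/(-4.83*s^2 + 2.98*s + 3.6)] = (-3.12887400000002*s^3 + 108.605448*s^2 - 74.003328*s + 42.202176)/(112.678587*s^6 - 208.560366*s^5 - 123.275124*s^4 + 284.433848*s^3 + 91.88208*s^2 - 115.8624*s - 46.656)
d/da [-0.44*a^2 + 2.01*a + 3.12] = 2.01 - 0.88*a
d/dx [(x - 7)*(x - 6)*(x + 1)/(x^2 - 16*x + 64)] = (x^3 - 24*x^2 + 163*x - 316)/(x^3 - 24*x^2 + 192*x - 512)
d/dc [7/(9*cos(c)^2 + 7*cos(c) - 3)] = 7*(18*cos(c) + 7)*sin(c)/(9*cos(c)^2 + 7*cos(c) - 3)^2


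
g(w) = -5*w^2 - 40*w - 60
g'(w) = -10*w - 40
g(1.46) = -129.06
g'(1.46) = -54.60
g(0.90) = -100.05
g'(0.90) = -49.00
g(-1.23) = -18.36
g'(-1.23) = -27.70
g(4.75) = -362.81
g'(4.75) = -87.50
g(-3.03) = 15.30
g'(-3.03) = -9.70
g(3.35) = -250.11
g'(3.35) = -73.50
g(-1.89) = -2.26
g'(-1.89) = -21.10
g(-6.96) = -23.81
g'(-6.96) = 29.60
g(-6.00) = 0.00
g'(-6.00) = 20.00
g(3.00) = -225.00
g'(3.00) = -70.00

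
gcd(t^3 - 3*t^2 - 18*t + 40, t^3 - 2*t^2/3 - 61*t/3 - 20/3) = t^2 - t - 20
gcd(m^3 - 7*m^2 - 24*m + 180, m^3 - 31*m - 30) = m^2 - m - 30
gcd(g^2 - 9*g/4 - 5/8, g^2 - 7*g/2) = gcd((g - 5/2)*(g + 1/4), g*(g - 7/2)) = 1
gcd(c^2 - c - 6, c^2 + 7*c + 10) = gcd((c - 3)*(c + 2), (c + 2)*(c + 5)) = c + 2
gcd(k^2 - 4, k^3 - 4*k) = k^2 - 4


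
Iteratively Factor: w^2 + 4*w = (w + 4)*(w)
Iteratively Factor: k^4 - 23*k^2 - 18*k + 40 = (k + 4)*(k^3 - 4*k^2 - 7*k + 10) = (k - 5)*(k + 4)*(k^2 + k - 2) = (k - 5)*(k - 1)*(k + 4)*(k + 2)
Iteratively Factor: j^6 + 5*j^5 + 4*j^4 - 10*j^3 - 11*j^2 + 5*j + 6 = (j + 1)*(j^5 + 4*j^4 - 10*j^2 - j + 6) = (j + 1)*(j + 2)*(j^4 + 2*j^3 - 4*j^2 - 2*j + 3) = (j - 1)*(j + 1)*(j + 2)*(j^3 + 3*j^2 - j - 3) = (j - 1)*(j + 1)*(j + 2)*(j + 3)*(j^2 - 1) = (j - 1)^2*(j + 1)*(j + 2)*(j + 3)*(j + 1)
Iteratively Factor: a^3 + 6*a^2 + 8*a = (a + 2)*(a^2 + 4*a) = a*(a + 2)*(a + 4)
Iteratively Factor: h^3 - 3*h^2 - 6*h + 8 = (h - 1)*(h^2 - 2*h - 8) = (h - 1)*(h + 2)*(h - 4)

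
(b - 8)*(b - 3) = b^2 - 11*b + 24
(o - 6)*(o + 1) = o^2 - 5*o - 6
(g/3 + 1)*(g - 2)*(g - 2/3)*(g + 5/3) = g^4/3 + 2*g^3/3 - 55*g^2/27 - 64*g/27 + 20/9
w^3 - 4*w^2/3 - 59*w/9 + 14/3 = (w - 3)*(w - 2/3)*(w + 7/3)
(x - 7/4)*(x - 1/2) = x^2 - 9*x/4 + 7/8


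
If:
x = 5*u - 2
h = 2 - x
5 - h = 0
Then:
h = 5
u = -1/5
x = -3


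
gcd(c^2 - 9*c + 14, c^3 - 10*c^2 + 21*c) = c - 7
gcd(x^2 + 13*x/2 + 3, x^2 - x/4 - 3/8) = x + 1/2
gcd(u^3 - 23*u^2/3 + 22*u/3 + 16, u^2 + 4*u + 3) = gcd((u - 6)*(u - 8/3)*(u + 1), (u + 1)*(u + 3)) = u + 1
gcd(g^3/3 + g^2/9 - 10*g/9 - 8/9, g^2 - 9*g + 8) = 1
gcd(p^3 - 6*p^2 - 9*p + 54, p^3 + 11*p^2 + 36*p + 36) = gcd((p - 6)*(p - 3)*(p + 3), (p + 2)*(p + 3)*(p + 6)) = p + 3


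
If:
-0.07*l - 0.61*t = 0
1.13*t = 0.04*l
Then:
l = 0.00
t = 0.00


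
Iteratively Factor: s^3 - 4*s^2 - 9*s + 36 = (s + 3)*(s^2 - 7*s + 12) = (s - 4)*(s + 3)*(s - 3)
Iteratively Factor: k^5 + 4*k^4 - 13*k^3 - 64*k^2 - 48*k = (k + 3)*(k^4 + k^3 - 16*k^2 - 16*k) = k*(k + 3)*(k^3 + k^2 - 16*k - 16) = k*(k + 3)*(k + 4)*(k^2 - 3*k - 4) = k*(k + 1)*(k + 3)*(k + 4)*(k - 4)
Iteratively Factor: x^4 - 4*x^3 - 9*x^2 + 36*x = (x - 3)*(x^3 - x^2 - 12*x) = x*(x - 3)*(x^2 - x - 12) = x*(x - 4)*(x - 3)*(x + 3)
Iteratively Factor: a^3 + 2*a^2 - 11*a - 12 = (a + 1)*(a^2 + a - 12) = (a - 3)*(a + 1)*(a + 4)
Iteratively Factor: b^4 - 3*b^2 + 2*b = (b + 2)*(b^3 - 2*b^2 + b) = (b - 1)*(b + 2)*(b^2 - b) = b*(b - 1)*(b + 2)*(b - 1)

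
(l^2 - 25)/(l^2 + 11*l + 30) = (l - 5)/(l + 6)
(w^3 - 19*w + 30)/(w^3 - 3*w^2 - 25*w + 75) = (w - 2)/(w - 5)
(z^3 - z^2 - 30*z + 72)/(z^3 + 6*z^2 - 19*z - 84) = (z^2 + 3*z - 18)/(z^2 + 10*z + 21)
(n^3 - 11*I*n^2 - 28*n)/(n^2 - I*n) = (n^2 - 11*I*n - 28)/(n - I)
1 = 1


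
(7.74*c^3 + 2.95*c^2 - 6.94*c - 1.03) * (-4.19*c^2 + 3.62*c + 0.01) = -32.4306*c^5 + 15.6583*c^4 + 39.835*c^3 - 20.7776*c^2 - 3.798*c - 0.0103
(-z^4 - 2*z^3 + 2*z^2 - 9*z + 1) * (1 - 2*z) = 2*z^5 + 3*z^4 - 6*z^3 + 20*z^2 - 11*z + 1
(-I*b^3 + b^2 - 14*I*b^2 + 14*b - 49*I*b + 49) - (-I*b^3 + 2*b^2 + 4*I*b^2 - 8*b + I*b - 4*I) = -b^2 - 18*I*b^2 + 22*b - 50*I*b + 49 + 4*I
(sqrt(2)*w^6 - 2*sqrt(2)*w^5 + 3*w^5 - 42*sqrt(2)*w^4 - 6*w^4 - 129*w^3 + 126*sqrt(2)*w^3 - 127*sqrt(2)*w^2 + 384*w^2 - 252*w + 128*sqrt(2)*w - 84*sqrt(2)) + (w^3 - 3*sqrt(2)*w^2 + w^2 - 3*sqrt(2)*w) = sqrt(2)*w^6 - 2*sqrt(2)*w^5 + 3*w^5 - 42*sqrt(2)*w^4 - 6*w^4 - 128*w^3 + 126*sqrt(2)*w^3 - 130*sqrt(2)*w^2 + 385*w^2 - 252*w + 125*sqrt(2)*w - 84*sqrt(2)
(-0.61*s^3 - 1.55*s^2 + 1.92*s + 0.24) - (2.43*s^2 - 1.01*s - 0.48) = -0.61*s^3 - 3.98*s^2 + 2.93*s + 0.72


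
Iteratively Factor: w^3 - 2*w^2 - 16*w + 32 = (w + 4)*(w^2 - 6*w + 8) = (w - 2)*(w + 4)*(w - 4)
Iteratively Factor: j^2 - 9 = (j + 3)*(j - 3)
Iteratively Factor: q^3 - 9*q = (q + 3)*(q^2 - 3*q) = (q - 3)*(q + 3)*(q)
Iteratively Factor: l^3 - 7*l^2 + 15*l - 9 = (l - 3)*(l^2 - 4*l + 3) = (l - 3)^2*(l - 1)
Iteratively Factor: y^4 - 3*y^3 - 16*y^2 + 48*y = (y - 3)*(y^3 - 16*y) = y*(y - 3)*(y^2 - 16) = y*(y - 3)*(y + 4)*(y - 4)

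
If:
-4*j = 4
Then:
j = -1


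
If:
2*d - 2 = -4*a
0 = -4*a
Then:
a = 0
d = 1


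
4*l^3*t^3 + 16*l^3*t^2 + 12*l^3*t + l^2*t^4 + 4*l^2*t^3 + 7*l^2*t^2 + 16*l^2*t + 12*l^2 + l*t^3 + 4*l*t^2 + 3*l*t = (4*l + t)*(t + 3)*(l*t + 1)*(l*t + l)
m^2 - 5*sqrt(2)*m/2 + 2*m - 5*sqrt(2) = (m + 2)*(m - 5*sqrt(2)/2)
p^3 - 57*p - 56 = (p - 8)*(p + 1)*(p + 7)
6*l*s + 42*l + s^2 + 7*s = (6*l + s)*(s + 7)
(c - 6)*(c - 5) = c^2 - 11*c + 30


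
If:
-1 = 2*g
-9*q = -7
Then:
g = -1/2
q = 7/9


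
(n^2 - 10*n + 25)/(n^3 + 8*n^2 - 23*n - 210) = (n - 5)/(n^2 + 13*n + 42)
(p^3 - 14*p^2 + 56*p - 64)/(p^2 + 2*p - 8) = (p^2 - 12*p + 32)/(p + 4)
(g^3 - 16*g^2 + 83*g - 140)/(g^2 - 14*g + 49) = (g^2 - 9*g + 20)/(g - 7)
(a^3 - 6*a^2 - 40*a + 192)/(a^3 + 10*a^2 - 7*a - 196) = (a^2 - 2*a - 48)/(a^2 + 14*a + 49)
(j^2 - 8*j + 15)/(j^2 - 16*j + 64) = (j^2 - 8*j + 15)/(j^2 - 16*j + 64)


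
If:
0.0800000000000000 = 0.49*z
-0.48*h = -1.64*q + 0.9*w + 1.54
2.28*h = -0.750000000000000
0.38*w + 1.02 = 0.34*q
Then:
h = -0.33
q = -1.24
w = -3.79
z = 0.16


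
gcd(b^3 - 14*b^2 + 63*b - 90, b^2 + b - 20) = 1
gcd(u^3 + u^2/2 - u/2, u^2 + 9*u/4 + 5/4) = u + 1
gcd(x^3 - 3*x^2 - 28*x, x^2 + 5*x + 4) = x + 4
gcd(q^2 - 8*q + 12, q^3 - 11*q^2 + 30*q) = q - 6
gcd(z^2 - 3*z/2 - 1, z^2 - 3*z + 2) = z - 2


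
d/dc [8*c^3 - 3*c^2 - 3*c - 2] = 24*c^2 - 6*c - 3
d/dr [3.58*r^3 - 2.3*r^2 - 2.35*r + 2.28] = 10.74*r^2 - 4.6*r - 2.35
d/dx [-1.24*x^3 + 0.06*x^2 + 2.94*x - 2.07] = -3.72*x^2 + 0.12*x + 2.94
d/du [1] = 0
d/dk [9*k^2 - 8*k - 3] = 18*k - 8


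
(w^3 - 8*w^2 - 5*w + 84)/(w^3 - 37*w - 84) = (w - 4)/(w + 4)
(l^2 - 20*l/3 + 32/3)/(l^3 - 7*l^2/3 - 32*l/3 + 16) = (3*l - 8)/(3*l^2 + 5*l - 12)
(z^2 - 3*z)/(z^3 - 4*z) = (z - 3)/(z^2 - 4)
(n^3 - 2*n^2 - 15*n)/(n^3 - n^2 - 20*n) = (n + 3)/(n + 4)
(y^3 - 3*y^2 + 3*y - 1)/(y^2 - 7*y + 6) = (y^2 - 2*y + 1)/(y - 6)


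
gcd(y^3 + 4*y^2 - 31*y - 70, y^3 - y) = 1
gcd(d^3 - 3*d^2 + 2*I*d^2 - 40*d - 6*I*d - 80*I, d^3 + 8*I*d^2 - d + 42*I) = 1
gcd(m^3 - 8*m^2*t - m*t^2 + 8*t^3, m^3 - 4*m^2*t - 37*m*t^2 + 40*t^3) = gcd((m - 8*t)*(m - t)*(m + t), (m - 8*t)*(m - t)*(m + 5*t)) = m^2 - 9*m*t + 8*t^2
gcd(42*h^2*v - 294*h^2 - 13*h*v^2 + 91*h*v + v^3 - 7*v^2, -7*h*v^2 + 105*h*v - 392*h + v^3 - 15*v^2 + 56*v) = -7*h*v + 49*h + v^2 - 7*v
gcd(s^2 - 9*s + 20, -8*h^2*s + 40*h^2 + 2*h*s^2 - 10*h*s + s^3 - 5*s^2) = s - 5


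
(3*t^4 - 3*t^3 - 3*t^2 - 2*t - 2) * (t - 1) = 3*t^5 - 6*t^4 + t^2 + 2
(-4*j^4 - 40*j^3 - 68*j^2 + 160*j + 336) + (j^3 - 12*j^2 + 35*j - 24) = -4*j^4 - 39*j^3 - 80*j^2 + 195*j + 312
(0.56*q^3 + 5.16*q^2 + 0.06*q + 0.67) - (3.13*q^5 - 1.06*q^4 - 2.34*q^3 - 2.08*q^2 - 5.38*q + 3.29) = -3.13*q^5 + 1.06*q^4 + 2.9*q^3 + 7.24*q^2 + 5.44*q - 2.62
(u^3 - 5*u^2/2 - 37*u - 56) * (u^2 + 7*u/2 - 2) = u^5 + u^4 - 191*u^3/4 - 361*u^2/2 - 122*u + 112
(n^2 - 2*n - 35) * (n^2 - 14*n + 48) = n^4 - 16*n^3 + 41*n^2 + 394*n - 1680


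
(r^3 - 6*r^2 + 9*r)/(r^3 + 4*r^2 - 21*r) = (r - 3)/(r + 7)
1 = 1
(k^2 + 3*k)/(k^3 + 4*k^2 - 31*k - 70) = k*(k + 3)/(k^3 + 4*k^2 - 31*k - 70)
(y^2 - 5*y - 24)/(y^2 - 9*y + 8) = (y + 3)/(y - 1)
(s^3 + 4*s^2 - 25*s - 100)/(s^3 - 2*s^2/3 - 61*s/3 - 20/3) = 3*(s + 5)/(3*s + 1)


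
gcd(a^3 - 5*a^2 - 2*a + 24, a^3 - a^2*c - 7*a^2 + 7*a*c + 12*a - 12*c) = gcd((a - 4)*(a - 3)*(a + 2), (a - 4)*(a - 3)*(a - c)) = a^2 - 7*a + 12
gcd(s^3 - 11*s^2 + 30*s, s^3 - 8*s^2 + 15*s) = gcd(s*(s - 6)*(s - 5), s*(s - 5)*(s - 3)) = s^2 - 5*s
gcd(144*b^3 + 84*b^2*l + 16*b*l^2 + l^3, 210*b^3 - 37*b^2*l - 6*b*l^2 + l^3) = 6*b + l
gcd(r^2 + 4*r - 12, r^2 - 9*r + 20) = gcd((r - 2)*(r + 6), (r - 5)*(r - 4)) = 1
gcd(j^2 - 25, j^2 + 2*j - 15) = j + 5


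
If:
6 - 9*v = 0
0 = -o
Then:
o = 0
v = 2/3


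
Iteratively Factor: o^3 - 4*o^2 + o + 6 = (o - 3)*(o^2 - o - 2) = (o - 3)*(o - 2)*(o + 1)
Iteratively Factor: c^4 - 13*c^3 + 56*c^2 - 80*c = (c - 4)*(c^3 - 9*c^2 + 20*c) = (c - 5)*(c - 4)*(c^2 - 4*c) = (c - 5)*(c - 4)^2*(c)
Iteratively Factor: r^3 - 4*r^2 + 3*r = (r - 3)*(r^2 - r) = (r - 3)*(r - 1)*(r)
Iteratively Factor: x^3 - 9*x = (x - 3)*(x^2 + 3*x) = (x - 3)*(x + 3)*(x)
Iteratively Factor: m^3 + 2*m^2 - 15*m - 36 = (m - 4)*(m^2 + 6*m + 9) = (m - 4)*(m + 3)*(m + 3)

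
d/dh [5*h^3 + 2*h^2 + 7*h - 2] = 15*h^2 + 4*h + 7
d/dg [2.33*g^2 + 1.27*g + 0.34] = 4.66*g + 1.27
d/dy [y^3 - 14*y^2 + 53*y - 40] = 3*y^2 - 28*y + 53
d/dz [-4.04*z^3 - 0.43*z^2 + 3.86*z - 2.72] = -12.12*z^2 - 0.86*z + 3.86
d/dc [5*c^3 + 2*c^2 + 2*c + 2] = 15*c^2 + 4*c + 2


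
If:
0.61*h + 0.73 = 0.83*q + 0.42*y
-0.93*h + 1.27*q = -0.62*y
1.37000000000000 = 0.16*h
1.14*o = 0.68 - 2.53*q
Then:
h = 8.56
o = 41.49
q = -18.43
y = 50.59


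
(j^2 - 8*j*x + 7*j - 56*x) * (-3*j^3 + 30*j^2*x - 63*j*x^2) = -3*j^5 + 54*j^4*x - 21*j^4 - 303*j^3*x^2 + 378*j^3*x + 504*j^2*x^3 - 2121*j^2*x^2 + 3528*j*x^3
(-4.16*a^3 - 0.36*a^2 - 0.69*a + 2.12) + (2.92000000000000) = -4.16*a^3 - 0.36*a^2 - 0.69*a + 5.04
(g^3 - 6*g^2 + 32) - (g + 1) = g^3 - 6*g^2 - g + 31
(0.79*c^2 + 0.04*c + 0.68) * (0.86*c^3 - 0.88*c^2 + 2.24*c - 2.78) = 0.6794*c^5 - 0.6608*c^4 + 2.3192*c^3 - 2.705*c^2 + 1.412*c - 1.8904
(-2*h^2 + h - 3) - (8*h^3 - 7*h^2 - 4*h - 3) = -8*h^3 + 5*h^2 + 5*h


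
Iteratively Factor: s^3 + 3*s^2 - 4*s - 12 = (s - 2)*(s^2 + 5*s + 6) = (s - 2)*(s + 2)*(s + 3)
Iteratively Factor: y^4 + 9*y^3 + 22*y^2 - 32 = (y + 4)*(y^3 + 5*y^2 + 2*y - 8) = (y + 4)^2*(y^2 + y - 2) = (y + 2)*(y + 4)^2*(y - 1)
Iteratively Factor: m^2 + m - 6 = (m + 3)*(m - 2)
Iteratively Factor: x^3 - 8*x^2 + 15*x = (x)*(x^2 - 8*x + 15) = x*(x - 5)*(x - 3)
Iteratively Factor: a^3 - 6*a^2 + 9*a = (a)*(a^2 - 6*a + 9) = a*(a - 3)*(a - 3)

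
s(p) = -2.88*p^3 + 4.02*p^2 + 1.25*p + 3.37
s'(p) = -8.64*p^2 + 8.04*p + 1.25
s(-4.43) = 327.11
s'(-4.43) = -203.93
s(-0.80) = 6.42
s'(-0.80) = -10.71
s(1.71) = 2.86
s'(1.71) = -10.27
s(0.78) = 5.42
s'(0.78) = 2.26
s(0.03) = 3.41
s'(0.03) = 1.48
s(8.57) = -1503.41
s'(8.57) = -564.41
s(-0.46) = 3.93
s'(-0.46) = -4.28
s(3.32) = -53.56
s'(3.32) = -67.29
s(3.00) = -34.46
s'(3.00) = -52.39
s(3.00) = -34.46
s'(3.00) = -52.39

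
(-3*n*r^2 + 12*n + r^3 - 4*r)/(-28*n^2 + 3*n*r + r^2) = (-3*n*r^2 + 12*n + r^3 - 4*r)/(-28*n^2 + 3*n*r + r^2)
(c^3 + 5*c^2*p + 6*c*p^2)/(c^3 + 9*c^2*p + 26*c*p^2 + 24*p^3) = c/(c + 4*p)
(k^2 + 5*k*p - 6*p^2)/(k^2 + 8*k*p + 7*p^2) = (k^2 + 5*k*p - 6*p^2)/(k^2 + 8*k*p + 7*p^2)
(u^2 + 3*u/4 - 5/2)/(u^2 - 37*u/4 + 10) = (u + 2)/(u - 8)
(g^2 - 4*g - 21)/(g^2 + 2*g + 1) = (g^2 - 4*g - 21)/(g^2 + 2*g + 1)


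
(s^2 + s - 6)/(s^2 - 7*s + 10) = (s + 3)/(s - 5)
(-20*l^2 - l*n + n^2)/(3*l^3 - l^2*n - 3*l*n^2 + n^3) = (-20*l^2 - l*n + n^2)/(3*l^3 - l^2*n - 3*l*n^2 + n^3)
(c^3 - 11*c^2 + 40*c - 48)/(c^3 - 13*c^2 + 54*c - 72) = (c - 4)/(c - 6)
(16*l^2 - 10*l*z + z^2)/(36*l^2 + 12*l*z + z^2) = (16*l^2 - 10*l*z + z^2)/(36*l^2 + 12*l*z + z^2)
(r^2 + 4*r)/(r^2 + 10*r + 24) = r/(r + 6)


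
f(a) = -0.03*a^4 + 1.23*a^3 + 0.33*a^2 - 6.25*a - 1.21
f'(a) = -0.12*a^3 + 3.69*a^2 + 0.66*a - 6.25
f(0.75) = -5.20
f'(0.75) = -3.73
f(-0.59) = 2.34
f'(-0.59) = -5.33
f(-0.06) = -0.83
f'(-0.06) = -6.28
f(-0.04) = -0.96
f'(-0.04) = -6.27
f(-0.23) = 0.23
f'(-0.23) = -6.21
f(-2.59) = -5.53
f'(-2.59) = 18.88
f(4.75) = 93.10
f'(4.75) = 67.28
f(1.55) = -5.70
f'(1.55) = 3.19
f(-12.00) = -2626.21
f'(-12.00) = 724.55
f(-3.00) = -15.13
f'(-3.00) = 28.22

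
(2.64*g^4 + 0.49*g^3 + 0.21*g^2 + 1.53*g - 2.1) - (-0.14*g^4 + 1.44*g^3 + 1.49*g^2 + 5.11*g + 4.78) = 2.78*g^4 - 0.95*g^3 - 1.28*g^2 - 3.58*g - 6.88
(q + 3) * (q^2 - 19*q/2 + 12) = q^3 - 13*q^2/2 - 33*q/2 + 36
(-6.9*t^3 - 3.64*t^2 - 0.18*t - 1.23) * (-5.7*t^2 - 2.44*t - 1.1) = 39.33*t^5 + 37.584*t^4 + 17.4976*t^3 + 11.4542*t^2 + 3.1992*t + 1.353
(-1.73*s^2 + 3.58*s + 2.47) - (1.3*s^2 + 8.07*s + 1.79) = -3.03*s^2 - 4.49*s + 0.68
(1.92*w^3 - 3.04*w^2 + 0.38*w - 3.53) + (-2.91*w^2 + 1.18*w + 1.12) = 1.92*w^3 - 5.95*w^2 + 1.56*w - 2.41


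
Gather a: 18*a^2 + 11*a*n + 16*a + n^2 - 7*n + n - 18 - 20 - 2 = 18*a^2 + a*(11*n + 16) + n^2 - 6*n - 40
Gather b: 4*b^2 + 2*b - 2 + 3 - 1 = 4*b^2 + 2*b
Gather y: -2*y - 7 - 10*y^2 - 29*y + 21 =-10*y^2 - 31*y + 14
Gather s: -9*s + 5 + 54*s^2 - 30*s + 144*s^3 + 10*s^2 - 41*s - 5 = 144*s^3 + 64*s^2 - 80*s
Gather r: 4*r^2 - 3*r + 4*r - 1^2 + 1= 4*r^2 + r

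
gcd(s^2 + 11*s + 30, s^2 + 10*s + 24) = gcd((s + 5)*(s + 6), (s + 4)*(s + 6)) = s + 6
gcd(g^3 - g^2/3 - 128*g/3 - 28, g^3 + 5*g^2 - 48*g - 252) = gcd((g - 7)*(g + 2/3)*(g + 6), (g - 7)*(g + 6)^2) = g^2 - g - 42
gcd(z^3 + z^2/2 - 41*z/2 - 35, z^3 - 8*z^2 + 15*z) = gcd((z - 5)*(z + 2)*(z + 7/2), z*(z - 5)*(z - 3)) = z - 5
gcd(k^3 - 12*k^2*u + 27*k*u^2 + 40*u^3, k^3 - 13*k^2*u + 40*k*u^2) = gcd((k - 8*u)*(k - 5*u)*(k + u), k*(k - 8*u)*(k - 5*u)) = k^2 - 13*k*u + 40*u^2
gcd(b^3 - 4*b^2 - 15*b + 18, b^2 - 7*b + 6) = b^2 - 7*b + 6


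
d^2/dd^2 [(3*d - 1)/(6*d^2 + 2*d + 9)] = 4*(-27*d*(6*d^2 + 2*d + 9) + 2*(3*d - 1)*(6*d + 1)^2)/(6*d^2 + 2*d + 9)^3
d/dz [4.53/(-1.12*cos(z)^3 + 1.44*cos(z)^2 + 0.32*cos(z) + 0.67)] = (-15.2208*cos(z)^2 + 13.0464*cos(z) + 1.4496)*sin(z)/(-1.12*cos(z)^3 + 1.44*cos(z)^2 + 0.32*cos(z) + 0.67)^2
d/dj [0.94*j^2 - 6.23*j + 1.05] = 1.88*j - 6.23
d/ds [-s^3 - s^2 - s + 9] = -3*s^2 - 2*s - 1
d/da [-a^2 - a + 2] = -2*a - 1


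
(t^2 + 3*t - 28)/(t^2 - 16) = (t + 7)/(t + 4)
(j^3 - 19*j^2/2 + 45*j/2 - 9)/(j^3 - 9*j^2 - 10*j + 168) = (2*j^2 - 7*j + 3)/(2*(j^2 - 3*j - 28))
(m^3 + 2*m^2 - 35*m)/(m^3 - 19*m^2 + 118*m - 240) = m*(m + 7)/(m^2 - 14*m + 48)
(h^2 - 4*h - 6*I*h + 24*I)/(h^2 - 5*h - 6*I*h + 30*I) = (h - 4)/(h - 5)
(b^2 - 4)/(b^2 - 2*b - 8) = (b - 2)/(b - 4)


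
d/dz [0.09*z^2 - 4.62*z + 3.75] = 0.18*z - 4.62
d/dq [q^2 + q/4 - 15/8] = 2*q + 1/4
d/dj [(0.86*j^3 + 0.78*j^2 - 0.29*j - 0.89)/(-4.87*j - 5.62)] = (-8.3764*j^3 - 18.2982*j^2 - 8.7672*j - 2.7045)/(23.7169*j^2 + 54.7388*j + 31.5844)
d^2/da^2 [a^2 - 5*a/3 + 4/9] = 2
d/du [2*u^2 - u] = 4*u - 1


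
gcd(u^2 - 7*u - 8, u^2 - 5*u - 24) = u - 8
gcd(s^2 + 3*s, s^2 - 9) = s + 3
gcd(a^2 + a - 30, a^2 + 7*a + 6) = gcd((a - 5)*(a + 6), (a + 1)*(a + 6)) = a + 6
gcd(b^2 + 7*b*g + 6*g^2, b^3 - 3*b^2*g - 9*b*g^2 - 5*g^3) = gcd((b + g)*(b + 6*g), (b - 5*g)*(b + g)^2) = b + g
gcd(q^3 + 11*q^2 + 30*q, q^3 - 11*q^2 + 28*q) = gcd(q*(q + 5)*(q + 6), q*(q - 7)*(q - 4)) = q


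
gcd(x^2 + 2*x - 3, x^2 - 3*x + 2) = x - 1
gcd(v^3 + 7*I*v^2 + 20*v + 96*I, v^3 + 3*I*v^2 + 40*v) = v + 8*I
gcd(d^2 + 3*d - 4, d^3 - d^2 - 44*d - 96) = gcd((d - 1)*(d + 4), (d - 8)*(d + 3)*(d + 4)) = d + 4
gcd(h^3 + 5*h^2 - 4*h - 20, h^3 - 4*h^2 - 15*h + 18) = 1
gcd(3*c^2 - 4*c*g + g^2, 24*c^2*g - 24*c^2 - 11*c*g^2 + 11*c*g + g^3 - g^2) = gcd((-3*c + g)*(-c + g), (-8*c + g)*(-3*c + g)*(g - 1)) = 3*c - g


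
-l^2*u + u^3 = u*(-l + u)*(l + u)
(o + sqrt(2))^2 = o^2 + 2*sqrt(2)*o + 2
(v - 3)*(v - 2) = v^2 - 5*v + 6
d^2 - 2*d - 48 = (d - 8)*(d + 6)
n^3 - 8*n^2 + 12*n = n*(n - 6)*(n - 2)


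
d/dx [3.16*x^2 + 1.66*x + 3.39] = 6.32*x + 1.66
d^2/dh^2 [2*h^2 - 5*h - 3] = 4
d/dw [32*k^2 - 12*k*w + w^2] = -12*k + 2*w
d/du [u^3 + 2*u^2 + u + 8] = 3*u^2 + 4*u + 1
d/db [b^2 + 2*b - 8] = 2*b + 2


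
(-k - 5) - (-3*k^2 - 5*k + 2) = 3*k^2 + 4*k - 7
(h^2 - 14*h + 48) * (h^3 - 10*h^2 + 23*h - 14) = h^5 - 24*h^4 + 211*h^3 - 816*h^2 + 1300*h - 672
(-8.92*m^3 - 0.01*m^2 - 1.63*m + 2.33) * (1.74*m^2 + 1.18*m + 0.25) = -15.5208*m^5 - 10.543*m^4 - 5.078*m^3 + 2.1283*m^2 + 2.3419*m + 0.5825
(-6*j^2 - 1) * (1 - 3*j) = 18*j^3 - 6*j^2 + 3*j - 1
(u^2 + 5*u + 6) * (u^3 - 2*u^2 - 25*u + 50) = u^5 + 3*u^4 - 29*u^3 - 87*u^2 + 100*u + 300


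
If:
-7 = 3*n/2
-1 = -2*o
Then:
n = -14/3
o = 1/2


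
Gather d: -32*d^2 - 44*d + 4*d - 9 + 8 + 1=-32*d^2 - 40*d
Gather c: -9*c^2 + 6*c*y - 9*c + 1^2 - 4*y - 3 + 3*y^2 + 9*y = -9*c^2 + c*(6*y - 9) + 3*y^2 + 5*y - 2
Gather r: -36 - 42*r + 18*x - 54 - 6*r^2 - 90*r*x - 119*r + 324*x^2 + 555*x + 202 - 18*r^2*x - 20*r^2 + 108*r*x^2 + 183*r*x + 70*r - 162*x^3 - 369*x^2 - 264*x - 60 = r^2*(-18*x - 26) + r*(108*x^2 + 93*x - 91) - 162*x^3 - 45*x^2 + 309*x + 52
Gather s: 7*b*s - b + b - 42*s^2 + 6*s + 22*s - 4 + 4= -42*s^2 + s*(7*b + 28)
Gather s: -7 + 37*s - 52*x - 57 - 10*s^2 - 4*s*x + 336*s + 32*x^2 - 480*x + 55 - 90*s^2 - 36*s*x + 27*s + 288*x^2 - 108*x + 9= -100*s^2 + s*(400 - 40*x) + 320*x^2 - 640*x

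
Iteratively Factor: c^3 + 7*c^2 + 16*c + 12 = (c + 3)*(c^2 + 4*c + 4) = (c + 2)*(c + 3)*(c + 2)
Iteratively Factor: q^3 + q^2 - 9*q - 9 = (q - 3)*(q^2 + 4*q + 3) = (q - 3)*(q + 1)*(q + 3)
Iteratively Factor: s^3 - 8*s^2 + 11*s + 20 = (s - 5)*(s^2 - 3*s - 4) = (s - 5)*(s - 4)*(s + 1)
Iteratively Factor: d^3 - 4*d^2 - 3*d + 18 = (d - 3)*(d^2 - d - 6) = (d - 3)*(d + 2)*(d - 3)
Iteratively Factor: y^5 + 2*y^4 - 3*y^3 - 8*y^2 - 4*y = (y + 2)*(y^4 - 3*y^2 - 2*y) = y*(y + 2)*(y^3 - 3*y - 2) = y*(y + 1)*(y + 2)*(y^2 - y - 2) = y*(y - 2)*(y + 1)*(y + 2)*(y + 1)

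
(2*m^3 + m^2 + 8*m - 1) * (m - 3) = 2*m^4 - 5*m^3 + 5*m^2 - 25*m + 3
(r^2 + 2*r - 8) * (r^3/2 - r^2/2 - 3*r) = r^5/2 + r^4/2 - 8*r^3 - 2*r^2 + 24*r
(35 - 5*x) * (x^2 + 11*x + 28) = -5*x^3 - 20*x^2 + 245*x + 980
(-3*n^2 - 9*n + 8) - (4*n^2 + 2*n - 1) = -7*n^2 - 11*n + 9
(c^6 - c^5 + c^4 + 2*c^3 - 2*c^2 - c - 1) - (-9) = c^6 - c^5 + c^4 + 2*c^3 - 2*c^2 - c + 8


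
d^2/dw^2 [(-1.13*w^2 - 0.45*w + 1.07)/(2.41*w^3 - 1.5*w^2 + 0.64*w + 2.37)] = (-13.126306*w^6 - 15.68187*w^5 + 94.793976*w^4 + 25.663854*w^3 + 31.087488*w^2 - 52.430814*w - 2.84483)/(13.997521*w^9 - 26.13645*w^8 + 27.419052*w^7 + 24.038991*w^6 - 44.123892*w^5 + 36.087228*w^4 + 27.221131*w^3 - 22.363794*w^2 + 10.784448*w + 13.312053)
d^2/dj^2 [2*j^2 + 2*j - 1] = 4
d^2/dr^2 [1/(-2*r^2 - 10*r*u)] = (r*(r + 5*u) - (2*r + 5*u)^2)/(r^3*(r + 5*u)^3)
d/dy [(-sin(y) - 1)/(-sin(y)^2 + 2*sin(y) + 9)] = (-2*sin(y) + cos(y)^2 - 8)*cos(y)/(2*sin(y) + cos(y)^2 + 8)^2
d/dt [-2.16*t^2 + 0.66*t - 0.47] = 0.66 - 4.32*t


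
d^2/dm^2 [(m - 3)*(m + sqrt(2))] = 2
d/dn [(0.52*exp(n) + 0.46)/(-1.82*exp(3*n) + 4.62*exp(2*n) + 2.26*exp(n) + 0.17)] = (1.8928*exp(3*n) + 0.1092*exp(2*n) - 4.2504*exp(n) - 0.9512)*exp(n)/(3.3124*exp(6*n) - 16.8168*exp(5*n) + 13.118*exp(4*n) + 20.2636*exp(3*n) + 6.6784*exp(2*n) + 0.7684*exp(n) + 0.0289)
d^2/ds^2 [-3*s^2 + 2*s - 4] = -6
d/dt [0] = 0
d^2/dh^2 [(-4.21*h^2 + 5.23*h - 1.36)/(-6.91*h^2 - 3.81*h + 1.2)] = (-721.119308000001*h^3 + 599.080416*h^2 - 45.373824*h + 26.339712)/(329.939371*h^6 + 545.760783*h^5 + 129.025593*h^4 - 134.248779*h^3 - 22.40676*h^2 + 16.4592*h - 1.728)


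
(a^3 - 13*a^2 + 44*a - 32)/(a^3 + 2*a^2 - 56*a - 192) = (a^2 - 5*a + 4)/(a^2 + 10*a + 24)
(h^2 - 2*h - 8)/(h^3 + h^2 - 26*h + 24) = (h + 2)/(h^2 + 5*h - 6)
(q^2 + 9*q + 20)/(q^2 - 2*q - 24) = (q + 5)/(q - 6)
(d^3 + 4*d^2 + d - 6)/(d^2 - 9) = (d^2 + d - 2)/(d - 3)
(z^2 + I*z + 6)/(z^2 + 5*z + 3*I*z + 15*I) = (z - 2*I)/(z + 5)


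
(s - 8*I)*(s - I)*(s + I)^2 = s^4 - 7*I*s^3 + 9*s^2 - 7*I*s + 8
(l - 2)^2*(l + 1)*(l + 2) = l^4 - l^3 - 6*l^2 + 4*l + 8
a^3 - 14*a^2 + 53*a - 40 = (a - 8)*(a - 5)*(a - 1)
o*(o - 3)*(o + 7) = o^3 + 4*o^2 - 21*o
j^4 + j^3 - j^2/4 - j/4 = j*(j - 1/2)*(j + 1/2)*(j + 1)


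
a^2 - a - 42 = (a - 7)*(a + 6)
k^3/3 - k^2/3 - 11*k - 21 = (k/3 + 1)*(k - 7)*(k + 3)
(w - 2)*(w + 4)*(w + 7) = w^3 + 9*w^2 + 6*w - 56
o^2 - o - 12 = (o - 4)*(o + 3)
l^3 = l^3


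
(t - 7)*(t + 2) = t^2 - 5*t - 14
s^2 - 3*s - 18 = (s - 6)*(s + 3)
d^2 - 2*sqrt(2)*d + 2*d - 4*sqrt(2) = (d + 2)*(d - 2*sqrt(2))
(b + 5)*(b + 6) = b^2 + 11*b + 30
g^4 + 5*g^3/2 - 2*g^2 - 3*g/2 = g*(g - 1)*(g + 1/2)*(g + 3)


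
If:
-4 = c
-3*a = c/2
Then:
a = 2/3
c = -4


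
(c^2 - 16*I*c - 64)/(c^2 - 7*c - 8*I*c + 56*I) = (c - 8*I)/(c - 7)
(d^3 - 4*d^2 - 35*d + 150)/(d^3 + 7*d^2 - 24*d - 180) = (d - 5)/(d + 6)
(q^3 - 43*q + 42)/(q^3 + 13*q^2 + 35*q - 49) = (q - 6)/(q + 7)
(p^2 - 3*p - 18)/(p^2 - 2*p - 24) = (p + 3)/(p + 4)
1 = 1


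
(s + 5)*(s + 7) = s^2 + 12*s + 35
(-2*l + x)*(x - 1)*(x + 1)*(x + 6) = -2*l*x^3 - 12*l*x^2 + 2*l*x + 12*l + x^4 + 6*x^3 - x^2 - 6*x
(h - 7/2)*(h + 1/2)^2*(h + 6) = h^4 + 7*h^3/2 - 73*h^2/4 - 163*h/8 - 21/4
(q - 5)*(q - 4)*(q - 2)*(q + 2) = q^4 - 9*q^3 + 16*q^2 + 36*q - 80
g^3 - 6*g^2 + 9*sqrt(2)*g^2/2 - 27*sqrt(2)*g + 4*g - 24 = (g - 6)*(g + sqrt(2)/2)*(g + 4*sqrt(2))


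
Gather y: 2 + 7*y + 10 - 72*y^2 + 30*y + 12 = -72*y^2 + 37*y + 24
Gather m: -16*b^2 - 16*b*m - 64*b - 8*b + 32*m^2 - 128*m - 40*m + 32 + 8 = -16*b^2 - 72*b + 32*m^2 + m*(-16*b - 168) + 40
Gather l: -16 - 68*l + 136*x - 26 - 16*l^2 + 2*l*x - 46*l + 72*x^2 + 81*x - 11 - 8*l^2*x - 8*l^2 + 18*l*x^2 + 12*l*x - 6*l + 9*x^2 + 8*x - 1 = l^2*(-8*x - 24) + l*(18*x^2 + 14*x - 120) + 81*x^2 + 225*x - 54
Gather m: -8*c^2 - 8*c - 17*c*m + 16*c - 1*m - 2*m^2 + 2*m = -8*c^2 + 8*c - 2*m^2 + m*(1 - 17*c)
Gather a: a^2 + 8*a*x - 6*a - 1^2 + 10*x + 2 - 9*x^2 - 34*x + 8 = a^2 + a*(8*x - 6) - 9*x^2 - 24*x + 9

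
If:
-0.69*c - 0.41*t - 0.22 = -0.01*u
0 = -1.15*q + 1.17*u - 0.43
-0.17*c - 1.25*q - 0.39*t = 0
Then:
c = 2.63446862326109*u - 1.39132615237015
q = 1.01739130434783*u - 0.373913043478261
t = 1.8049147442327 - 4.40922768304915*u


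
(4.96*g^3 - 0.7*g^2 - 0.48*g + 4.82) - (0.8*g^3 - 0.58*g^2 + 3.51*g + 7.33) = 4.16*g^3 - 0.12*g^2 - 3.99*g - 2.51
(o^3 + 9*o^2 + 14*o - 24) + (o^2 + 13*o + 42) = o^3 + 10*o^2 + 27*o + 18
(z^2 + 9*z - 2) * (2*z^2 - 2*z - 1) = 2*z^4 + 16*z^3 - 23*z^2 - 5*z + 2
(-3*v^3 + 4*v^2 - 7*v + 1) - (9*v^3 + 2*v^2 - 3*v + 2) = -12*v^3 + 2*v^2 - 4*v - 1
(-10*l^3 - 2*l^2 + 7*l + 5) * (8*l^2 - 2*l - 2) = -80*l^5 + 4*l^4 + 80*l^3 + 30*l^2 - 24*l - 10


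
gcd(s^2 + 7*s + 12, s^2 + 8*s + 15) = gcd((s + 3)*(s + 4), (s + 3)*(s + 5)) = s + 3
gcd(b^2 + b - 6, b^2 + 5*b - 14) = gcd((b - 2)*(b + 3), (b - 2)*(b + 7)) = b - 2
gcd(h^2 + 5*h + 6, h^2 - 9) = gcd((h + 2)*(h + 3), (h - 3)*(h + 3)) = h + 3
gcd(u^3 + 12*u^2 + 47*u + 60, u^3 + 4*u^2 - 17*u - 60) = u^2 + 8*u + 15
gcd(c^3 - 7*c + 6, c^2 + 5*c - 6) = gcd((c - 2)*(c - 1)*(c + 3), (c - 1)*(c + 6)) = c - 1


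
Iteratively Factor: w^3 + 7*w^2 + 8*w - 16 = (w - 1)*(w^2 + 8*w + 16) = (w - 1)*(w + 4)*(w + 4)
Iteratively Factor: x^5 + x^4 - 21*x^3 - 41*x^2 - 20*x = (x + 1)*(x^4 - 21*x^2 - 20*x) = (x + 1)*(x + 4)*(x^3 - 4*x^2 - 5*x) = x*(x + 1)*(x + 4)*(x^2 - 4*x - 5) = x*(x - 5)*(x + 1)*(x + 4)*(x + 1)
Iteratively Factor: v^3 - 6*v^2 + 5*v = (v - 5)*(v^2 - v) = (v - 5)*(v - 1)*(v)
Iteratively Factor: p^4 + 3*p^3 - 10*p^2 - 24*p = (p)*(p^3 + 3*p^2 - 10*p - 24) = p*(p + 4)*(p^2 - p - 6) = p*(p - 3)*(p + 4)*(p + 2)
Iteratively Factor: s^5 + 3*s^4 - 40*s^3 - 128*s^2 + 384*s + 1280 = (s + 4)*(s^4 - s^3 - 36*s^2 + 16*s + 320) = (s - 5)*(s + 4)*(s^3 + 4*s^2 - 16*s - 64) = (s - 5)*(s + 4)^2*(s^2 - 16) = (s - 5)*(s - 4)*(s + 4)^2*(s + 4)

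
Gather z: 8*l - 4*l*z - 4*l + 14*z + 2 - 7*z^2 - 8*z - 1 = 4*l - 7*z^2 + z*(6 - 4*l) + 1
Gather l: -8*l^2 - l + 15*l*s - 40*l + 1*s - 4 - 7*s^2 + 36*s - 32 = -8*l^2 + l*(15*s - 41) - 7*s^2 + 37*s - 36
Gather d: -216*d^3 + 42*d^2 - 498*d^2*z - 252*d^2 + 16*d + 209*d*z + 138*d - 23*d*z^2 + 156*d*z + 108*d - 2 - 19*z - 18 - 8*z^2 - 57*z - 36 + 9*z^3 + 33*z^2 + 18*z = -216*d^3 + d^2*(-498*z - 210) + d*(-23*z^2 + 365*z + 262) + 9*z^3 + 25*z^2 - 58*z - 56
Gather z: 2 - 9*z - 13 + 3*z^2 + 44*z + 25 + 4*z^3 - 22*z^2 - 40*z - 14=4*z^3 - 19*z^2 - 5*z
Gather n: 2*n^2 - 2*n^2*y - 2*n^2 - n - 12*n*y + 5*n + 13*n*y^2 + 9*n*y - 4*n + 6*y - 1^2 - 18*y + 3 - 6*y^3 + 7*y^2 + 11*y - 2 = -2*n^2*y + n*(13*y^2 - 3*y) - 6*y^3 + 7*y^2 - y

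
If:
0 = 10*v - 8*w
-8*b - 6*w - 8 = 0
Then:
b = -3*w/4 - 1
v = 4*w/5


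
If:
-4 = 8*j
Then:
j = -1/2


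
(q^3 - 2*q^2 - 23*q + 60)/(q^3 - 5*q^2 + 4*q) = (q^2 + 2*q - 15)/(q*(q - 1))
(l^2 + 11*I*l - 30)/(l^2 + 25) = (l + 6*I)/(l - 5*I)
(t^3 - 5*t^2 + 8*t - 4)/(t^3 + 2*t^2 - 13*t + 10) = (t - 2)/(t + 5)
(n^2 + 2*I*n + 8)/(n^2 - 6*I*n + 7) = (n^2 + 2*I*n + 8)/(n^2 - 6*I*n + 7)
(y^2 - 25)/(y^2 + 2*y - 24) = (y^2 - 25)/(y^2 + 2*y - 24)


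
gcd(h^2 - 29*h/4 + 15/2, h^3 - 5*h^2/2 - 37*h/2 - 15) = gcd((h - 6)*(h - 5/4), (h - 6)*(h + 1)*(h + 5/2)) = h - 6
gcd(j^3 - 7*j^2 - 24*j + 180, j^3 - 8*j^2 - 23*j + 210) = j^2 - j - 30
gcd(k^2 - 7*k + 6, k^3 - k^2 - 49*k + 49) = k - 1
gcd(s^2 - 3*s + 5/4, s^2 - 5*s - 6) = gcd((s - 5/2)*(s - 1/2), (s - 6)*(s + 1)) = 1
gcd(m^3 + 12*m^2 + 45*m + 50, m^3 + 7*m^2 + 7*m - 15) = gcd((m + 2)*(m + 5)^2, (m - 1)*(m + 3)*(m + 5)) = m + 5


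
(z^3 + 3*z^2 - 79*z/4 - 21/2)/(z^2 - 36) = (z^2 - 3*z - 7/4)/(z - 6)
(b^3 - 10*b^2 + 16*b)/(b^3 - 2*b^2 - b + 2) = b*(b - 8)/(b^2 - 1)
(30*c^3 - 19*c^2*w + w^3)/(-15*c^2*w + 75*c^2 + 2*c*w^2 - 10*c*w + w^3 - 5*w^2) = (-2*c + w)/(w - 5)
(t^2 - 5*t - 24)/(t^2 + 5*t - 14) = (t^2 - 5*t - 24)/(t^2 + 5*t - 14)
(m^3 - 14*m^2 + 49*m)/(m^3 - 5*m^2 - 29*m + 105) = m*(m - 7)/(m^2 + 2*m - 15)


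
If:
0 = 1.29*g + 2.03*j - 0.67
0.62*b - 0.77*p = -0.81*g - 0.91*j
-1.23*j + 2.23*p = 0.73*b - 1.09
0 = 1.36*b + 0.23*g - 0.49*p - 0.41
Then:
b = 0.76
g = -1.63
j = 1.36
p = 0.51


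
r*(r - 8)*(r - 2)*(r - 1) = r^4 - 11*r^3 + 26*r^2 - 16*r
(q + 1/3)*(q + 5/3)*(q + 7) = q^3 + 9*q^2 + 131*q/9 + 35/9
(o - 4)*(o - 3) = o^2 - 7*o + 12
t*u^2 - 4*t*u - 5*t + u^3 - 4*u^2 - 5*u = (t + u)*(u - 5)*(u + 1)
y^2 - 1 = (y - 1)*(y + 1)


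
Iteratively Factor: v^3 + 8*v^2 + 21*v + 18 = (v + 2)*(v^2 + 6*v + 9) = (v + 2)*(v + 3)*(v + 3)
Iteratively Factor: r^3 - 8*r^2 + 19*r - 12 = (r - 1)*(r^2 - 7*r + 12) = (r - 3)*(r - 1)*(r - 4)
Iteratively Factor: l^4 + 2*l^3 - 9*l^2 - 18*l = (l)*(l^3 + 2*l^2 - 9*l - 18) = l*(l + 3)*(l^2 - l - 6) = l*(l + 2)*(l + 3)*(l - 3)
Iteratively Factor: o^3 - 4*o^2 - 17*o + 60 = (o - 3)*(o^2 - o - 20) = (o - 3)*(o + 4)*(o - 5)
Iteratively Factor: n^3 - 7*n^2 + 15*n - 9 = (n - 3)*(n^2 - 4*n + 3) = (n - 3)*(n - 1)*(n - 3)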